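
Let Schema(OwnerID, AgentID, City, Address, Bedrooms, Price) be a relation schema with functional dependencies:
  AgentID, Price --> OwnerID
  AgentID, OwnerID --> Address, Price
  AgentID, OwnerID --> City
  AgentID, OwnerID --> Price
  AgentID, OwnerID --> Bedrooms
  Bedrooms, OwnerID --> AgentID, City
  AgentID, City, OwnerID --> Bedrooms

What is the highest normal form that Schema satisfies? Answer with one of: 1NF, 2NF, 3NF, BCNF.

BCNF

Candidate keys: {AgentID, OwnerID}, {AgentID, Price}, {Bedrooms, OwnerID}. Prime attributes: {AgentID, Bedrooms, OwnerID, Price}.
Each dependency's left side is a superkey — BCNF holds.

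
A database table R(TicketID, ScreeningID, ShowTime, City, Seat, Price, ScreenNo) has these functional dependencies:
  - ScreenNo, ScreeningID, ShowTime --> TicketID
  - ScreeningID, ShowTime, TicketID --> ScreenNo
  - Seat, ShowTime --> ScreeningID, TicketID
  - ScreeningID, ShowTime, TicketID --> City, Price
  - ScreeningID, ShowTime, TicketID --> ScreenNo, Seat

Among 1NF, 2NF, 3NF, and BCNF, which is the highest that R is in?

Candidate keys: {ScreenNo, ScreeningID, ShowTime}, {ScreeningID, ShowTime, TicketID}, {Seat, ShowTime}. Prime attributes: {ScreenNo, ScreeningID, Seat, ShowTime, TicketID}.
Every FD has a superkey on the left, so the relation is in BCNF.

BCNF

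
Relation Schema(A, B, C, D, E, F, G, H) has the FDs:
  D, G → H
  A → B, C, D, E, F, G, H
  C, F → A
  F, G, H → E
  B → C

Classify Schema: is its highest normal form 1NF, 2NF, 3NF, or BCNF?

Candidate keys: {A}, {B, F}, {C, F}. Prime attributes: {A, B, C, F}.
D, G → H: {D, G}⁺ = {D, G, H}, which is not all of the attributes, so the left side is not a superkey — BCNF is violated.
D, G → H determines the non-prime attribute {H} from a non-superkey — 3NF is violated.
No non-prime attribute depends on a proper subset of any candidate key, so 2NF holds.

2NF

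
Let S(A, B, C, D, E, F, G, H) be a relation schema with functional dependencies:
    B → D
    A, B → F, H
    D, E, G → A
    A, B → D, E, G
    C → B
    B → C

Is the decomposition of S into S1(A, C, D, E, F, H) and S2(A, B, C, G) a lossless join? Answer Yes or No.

Common attributes: {A, C}; their closure is {A, B, C, D, E, F, G, H}.
S1 is contained in that closure, so S1 ∩ S2 → S1 holds and the join is lossless.

Yes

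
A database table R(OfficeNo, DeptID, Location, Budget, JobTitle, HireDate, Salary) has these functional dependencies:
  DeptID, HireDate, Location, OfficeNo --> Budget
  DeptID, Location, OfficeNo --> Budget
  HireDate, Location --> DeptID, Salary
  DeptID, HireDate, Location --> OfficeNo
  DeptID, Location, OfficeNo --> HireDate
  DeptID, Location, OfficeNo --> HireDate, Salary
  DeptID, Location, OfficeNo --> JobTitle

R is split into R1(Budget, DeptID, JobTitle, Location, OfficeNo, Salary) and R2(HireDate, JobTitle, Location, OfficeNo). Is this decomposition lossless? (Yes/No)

No

Common attributes: {JobTitle, Location, OfficeNo}; their closure is {JobTitle, Location, OfficeNo}.
R1 ⊄ {JobTitle, Location, OfficeNo} and R2 ⊄ {JobTitle, Location, OfficeNo}, so the split is lossy.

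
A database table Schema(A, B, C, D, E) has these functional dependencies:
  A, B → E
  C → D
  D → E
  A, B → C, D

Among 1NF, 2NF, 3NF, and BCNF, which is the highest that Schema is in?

Candidate key: {A, B}. Prime attributes: {A, B}.
C → D: {C}⁺ = {C, D, E}, which is not all of the attributes, so the left side is not a superkey — BCNF is violated.
C → D has non-prime {D} on the right and a non-superkey on the left, so 3NF fails.
No non-prime attribute depends on a proper subset of any candidate key, so 2NF holds.

2NF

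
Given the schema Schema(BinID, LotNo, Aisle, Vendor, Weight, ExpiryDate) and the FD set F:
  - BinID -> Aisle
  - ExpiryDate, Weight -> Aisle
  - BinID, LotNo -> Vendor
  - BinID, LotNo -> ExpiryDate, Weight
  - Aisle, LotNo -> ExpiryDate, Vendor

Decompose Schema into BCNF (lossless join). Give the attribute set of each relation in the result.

{Aisle, BinID}; {BinID, ExpiryDate, LotNo, Weight}; {ExpiryDate, LotNo, Vendor, Weight}

Candidate key of the original relation: {BinID, LotNo}.
Within {Aisle, BinID, ExpiryDate, LotNo, Vendor, Weight}: {BinID}⁺ ∩ {Aisle, BinID, ExpiryDate, LotNo, Vendor, Weight} = {Aisle, BinID}, not the whole set, so BinID -> Aisle violates BCNF; decompose into {Aisle, BinID} and {BinID, ExpiryDate, LotNo, Vendor, Weight}.
{Aisle, BinID} is in BCNF.
Within {BinID, ExpiryDate, LotNo, Vendor, Weight}: {ExpiryDate, LotNo, Weight}⁺ ∩ {BinID, ExpiryDate, LotNo, Vendor, Weight} = {ExpiryDate, LotNo, Vendor, Weight}, not the whole set, so ExpiryDate, LotNo, Weight -> Vendor violates BCNF; decompose into {ExpiryDate, LotNo, Vendor, Weight} and {BinID, ExpiryDate, LotNo, Weight}.
{ExpiryDate, LotNo, Vendor, Weight} is in BCNF.
{BinID, ExpiryDate, LotNo, Weight} is in BCNF.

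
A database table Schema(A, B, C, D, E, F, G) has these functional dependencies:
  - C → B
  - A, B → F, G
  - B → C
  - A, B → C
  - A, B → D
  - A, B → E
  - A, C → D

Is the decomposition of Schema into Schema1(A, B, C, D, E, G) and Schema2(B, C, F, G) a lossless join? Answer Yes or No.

Common attributes: {B, C, G}; their closure is {B, C, G}.
Neither Schema1 nor Schema2 is contained in that closure, so the decomposition is lossy.

No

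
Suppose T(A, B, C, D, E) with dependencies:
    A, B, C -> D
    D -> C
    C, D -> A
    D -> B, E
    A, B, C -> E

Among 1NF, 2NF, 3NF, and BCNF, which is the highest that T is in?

Candidate keys: {A, B, C}, {D}. Prime attributes: {A, B, C, D}.
Every FD has a superkey on the left, so the relation is in BCNF.

BCNF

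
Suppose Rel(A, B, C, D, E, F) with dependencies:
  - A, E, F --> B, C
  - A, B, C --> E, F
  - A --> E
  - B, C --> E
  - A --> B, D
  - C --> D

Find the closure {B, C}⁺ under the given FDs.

{B, C, D, E}

Start with {B, C}.
B, C --> E applies; add {E} → now {B, C, E}.
C --> D applies; add {D} → now {B, C, D, E}.
No further FD applies.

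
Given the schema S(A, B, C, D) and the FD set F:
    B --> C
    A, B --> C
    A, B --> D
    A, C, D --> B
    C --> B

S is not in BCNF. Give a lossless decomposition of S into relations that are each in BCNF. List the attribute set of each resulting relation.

{A, B, D}; {B, C}

Candidate keys of the original relation: {A, B}, {A, C}.
Within {A, B, C, D}: {B}⁺ ∩ {A, B, C, D} = {B, C}, not the whole set, so B --> C violates BCNF; decompose into {B, C} and {A, B, D}.
{B, C}: every determinant is a superkey — BCNF.
{A, B, D}: every determinant is a superkey — BCNF.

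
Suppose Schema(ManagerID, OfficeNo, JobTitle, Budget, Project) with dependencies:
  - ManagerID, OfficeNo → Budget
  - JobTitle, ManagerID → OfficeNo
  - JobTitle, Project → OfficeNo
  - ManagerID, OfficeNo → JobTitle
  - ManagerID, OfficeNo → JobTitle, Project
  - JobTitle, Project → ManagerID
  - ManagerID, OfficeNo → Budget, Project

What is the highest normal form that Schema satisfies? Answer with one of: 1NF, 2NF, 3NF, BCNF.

Candidate keys: {JobTitle, ManagerID}, {JobTitle, Project}, {ManagerID, OfficeNo}. Prime attributes: {JobTitle, ManagerID, OfficeNo, Project}.
The left-hand side of every FD is a superkey, so BCNF is satisfied.

BCNF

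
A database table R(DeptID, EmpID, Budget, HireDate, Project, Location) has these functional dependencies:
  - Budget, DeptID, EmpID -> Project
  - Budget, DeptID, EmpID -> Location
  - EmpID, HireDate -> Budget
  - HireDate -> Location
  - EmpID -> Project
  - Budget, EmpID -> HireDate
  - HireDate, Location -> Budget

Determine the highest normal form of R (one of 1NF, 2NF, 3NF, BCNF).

1NF

Candidate keys: {Budget, DeptID, EmpID}, {DeptID, EmpID, HireDate}. Prime attributes: {Budget, DeptID, EmpID, HireDate}.
EmpID, HireDate -> Budget breaks BCNF: {EmpID, HireDate}⁺ = {Budget, EmpID, HireDate, Location, Project}, so {EmpID, HireDate} is not a superkey.
HireDate -> Location has non-prime {Location} on the right and a non-superkey on the left, so 3NF fails.
{EmpID} is a proper subset of the key {Budget, DeptID, EmpID}, and {EmpID}⁺ contains the non-prime attribute {Project} — a partial dependency, so 2NF is violated.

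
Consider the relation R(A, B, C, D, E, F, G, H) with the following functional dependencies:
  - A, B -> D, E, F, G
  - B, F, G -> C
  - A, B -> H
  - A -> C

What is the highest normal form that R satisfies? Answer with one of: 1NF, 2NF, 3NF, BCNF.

1NF

Candidate key: {A, B}. Prime attributes: {A, B}.
B, F, G -> C: {B, F, G}⁺ = {B, C, F, G}, which is not all of the attributes, so the left side is not a superkey — BCNF is violated.
B, F, G -> C determines the non-prime attribute {C} from a non-superkey — 3NF is violated.
The proper key subset {A} of {A, B} determines non-prime {C}, so the relation is not even in 2NF.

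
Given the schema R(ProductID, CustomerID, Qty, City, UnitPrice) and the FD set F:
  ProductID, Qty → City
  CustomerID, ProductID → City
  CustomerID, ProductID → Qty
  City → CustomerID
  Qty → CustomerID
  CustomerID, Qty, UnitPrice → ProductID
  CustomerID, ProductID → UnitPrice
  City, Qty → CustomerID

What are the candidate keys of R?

{City, ProductID}⁺ = {City, CustomerID, ProductID, Qty, UnitPrice}, which is every attribute, so {City, ProductID} is a candidate key.
{CustomerID, ProductID}⁺ = {City, CustomerID, ProductID, Qty, UnitPrice}, which is every attribute, so {CustomerID, ProductID} is a candidate key.
{ProductID, Qty}⁺ = {City, CustomerID, ProductID, Qty, UnitPrice}, which is every attribute, so {ProductID, Qty} is a candidate key.
{Qty, UnitPrice}⁺ = {City, CustomerID, ProductID, Qty, UnitPrice}, which is every attribute, so {Qty, UnitPrice} is a candidate key.
These are minimal and exhaustive — every other superkey contains one of them.

{City, ProductID}, {CustomerID, ProductID}, {ProductID, Qty}, {Qty, UnitPrice}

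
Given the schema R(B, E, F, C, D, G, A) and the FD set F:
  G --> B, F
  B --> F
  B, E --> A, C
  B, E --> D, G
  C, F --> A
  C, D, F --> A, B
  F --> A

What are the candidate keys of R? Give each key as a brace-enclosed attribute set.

{B, E}, {C, D, E, F}, {E, G}

Attributes never on any right-hand side: {E} — every candidate key must contain it.
{B, E}⁺ = {A, B, C, D, E, F, G}, which is every attribute, so {B, E} is a candidate key.
{E, G}⁺ = {A, B, C, D, E, F, G}, which is every attribute, so {E, G} is a candidate key.
{C, D, E, F}⁺ = {A, B, C, D, E, F, G}, which is every attribute, so {C, D, E, F} is a candidate key.
These are minimal and exhaustive — every other superkey contains one of them.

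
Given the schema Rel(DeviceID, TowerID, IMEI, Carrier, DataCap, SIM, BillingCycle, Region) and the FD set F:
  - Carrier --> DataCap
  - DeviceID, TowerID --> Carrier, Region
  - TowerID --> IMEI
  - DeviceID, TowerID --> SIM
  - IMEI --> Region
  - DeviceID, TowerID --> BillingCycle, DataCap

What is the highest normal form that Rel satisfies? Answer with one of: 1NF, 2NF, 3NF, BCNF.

1NF

Candidate key: {DeviceID, TowerID}. Prime attributes: {DeviceID, TowerID}.
For Carrier --> DataCap we have {Carrier}⁺ = {Carrier, DataCap}; {Carrier} is not a superkey, so BCNF fails.
Carrier --> DataCap determines the non-prime attribute {DataCap} from a non-superkey — 3NF is violated.
{TowerID} is a proper subset of the key {DeviceID, TowerID}, and {TowerID}⁺ contains the non-prime attributes {IMEI, Region} — a partial dependency, so 2NF is violated.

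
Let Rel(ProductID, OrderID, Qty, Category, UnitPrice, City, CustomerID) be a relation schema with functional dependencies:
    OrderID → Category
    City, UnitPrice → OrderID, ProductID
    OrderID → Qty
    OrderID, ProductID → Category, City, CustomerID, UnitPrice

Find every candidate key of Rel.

{City, UnitPrice}⁺ = {Category, City, CustomerID, OrderID, ProductID, Qty, UnitPrice} — all of the relation — so {City, UnitPrice} is a candidate key.
{OrderID, ProductID}⁺ = {Category, City, CustomerID, OrderID, ProductID, Qty, UnitPrice} — all of the relation — so {OrderID, ProductID} is a candidate key.
These are minimal and exhaustive — every other superkey contains one of them.

{City, UnitPrice}, {OrderID, ProductID}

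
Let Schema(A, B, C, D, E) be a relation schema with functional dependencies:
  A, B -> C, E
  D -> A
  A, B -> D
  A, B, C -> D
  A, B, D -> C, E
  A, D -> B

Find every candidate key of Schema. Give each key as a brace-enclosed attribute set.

{A, B}, {D}

{D} is a candidate key since {D}⁺ = {A, B, C, D, E} covers every attribute.
{A, B} is a candidate key since {A, B}⁺ = {A, B, C, D, E} covers every attribute.
These are minimal and exhaustive — every other superkey contains one of them.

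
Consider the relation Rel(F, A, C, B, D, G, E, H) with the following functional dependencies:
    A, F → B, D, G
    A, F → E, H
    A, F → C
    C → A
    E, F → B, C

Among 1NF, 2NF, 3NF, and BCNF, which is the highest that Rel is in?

Candidate keys: {A, F}, {C, F}, {E, F}. Prime attributes: {A, C, E, F}.
C → A breaks BCNF: {C}⁺ = {A, C}, so {C} is not a superkey.
Since {A} ⊆ prime attributes and every other non-superkey FD also has a prime right side, the schema is in 3NF.

3NF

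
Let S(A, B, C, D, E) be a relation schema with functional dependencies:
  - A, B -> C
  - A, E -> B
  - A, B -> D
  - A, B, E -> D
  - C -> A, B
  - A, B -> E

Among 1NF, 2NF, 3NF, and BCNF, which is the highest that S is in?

Candidate keys: {A, B}, {A, E}, {C}. Prime attributes: {A, B, C, E}.
The left-hand side of every FD is a superkey, so BCNF is satisfied.

BCNF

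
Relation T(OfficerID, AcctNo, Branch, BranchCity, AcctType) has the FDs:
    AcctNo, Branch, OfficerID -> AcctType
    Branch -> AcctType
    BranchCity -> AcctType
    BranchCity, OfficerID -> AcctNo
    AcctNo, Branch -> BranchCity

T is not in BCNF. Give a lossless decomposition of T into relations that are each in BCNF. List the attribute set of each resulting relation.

{AcctNo, BranchCity, OfficerID}; {AcctType, Branch}; {Branch, BranchCity, OfficerID}

Candidate keys of the original relation: {AcctNo, Branch, OfficerID}, {Branch, BranchCity, OfficerID}.
In {AcctNo, AcctType, Branch, BranchCity, OfficerID}, {Branch} is not a superkey ({Branch}⁺ restricted to this set is {AcctType, Branch}), so split on Branch -> AcctType into {AcctType, Branch} and {AcctNo, Branch, BranchCity, OfficerID}.
{AcctType, Branch} is in BCNF.
In {AcctNo, Branch, BranchCity, OfficerID}, {BranchCity, OfficerID} is not a superkey ({BranchCity, OfficerID}⁺ restricted to this set is {AcctNo, BranchCity, OfficerID}), so split on BranchCity, OfficerID -> AcctNo into {AcctNo, BranchCity, OfficerID} and {Branch, BranchCity, OfficerID}.
{AcctNo, BranchCity, OfficerID} is in BCNF.
{Branch, BranchCity, OfficerID} is in BCNF.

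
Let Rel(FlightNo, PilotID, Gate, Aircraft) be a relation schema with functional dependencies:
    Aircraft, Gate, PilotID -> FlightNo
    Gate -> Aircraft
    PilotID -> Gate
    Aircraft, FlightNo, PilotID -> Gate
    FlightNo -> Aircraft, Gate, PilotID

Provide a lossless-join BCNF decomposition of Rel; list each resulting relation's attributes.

Candidate keys of the original relation: {FlightNo}, {PilotID}.
In {Aircraft, FlightNo, Gate, PilotID}, {Gate} is not a superkey ({Gate}⁺ restricted to this set is {Aircraft, Gate}), so split on Gate -> Aircraft into {Aircraft, Gate} and {FlightNo, Gate, PilotID}.
{Aircraft, Gate} is in BCNF.
{FlightNo, Gate, PilotID} is in BCNF.

{Aircraft, Gate}; {FlightNo, Gate, PilotID}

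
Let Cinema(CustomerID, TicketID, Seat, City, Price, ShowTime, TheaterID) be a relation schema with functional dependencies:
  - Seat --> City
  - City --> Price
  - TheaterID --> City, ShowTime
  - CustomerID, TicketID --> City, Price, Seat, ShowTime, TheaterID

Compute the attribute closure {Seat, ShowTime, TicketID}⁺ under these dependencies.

Start with {Seat, ShowTime, TicketID}.
Seat --> City applies; add {City} → now {City, Seat, ShowTime, TicketID}.
City --> Price applies; add {Price} → now {City, Price, Seat, ShowTime, TicketID}.
No further FD applies.

{City, Price, Seat, ShowTime, TicketID}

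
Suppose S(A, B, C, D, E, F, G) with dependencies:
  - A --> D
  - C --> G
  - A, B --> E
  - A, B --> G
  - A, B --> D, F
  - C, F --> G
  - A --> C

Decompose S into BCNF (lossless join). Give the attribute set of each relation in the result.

Candidate key of the original relation: {A, B}.
Within {A, B, C, D, E, F, G}: {A}⁺ ∩ {A, B, C, D, E, F, G} = {A, C, D, G}, not the whole set, so A --> C, D, G violates BCNF; decompose into {A, C, D, G} and {A, B, E, F}.
Within {A, C, D, G}: {C}⁺ ∩ {A, C, D, G} = {C, G}, not the whole set, so C --> G violates BCNF; decompose into {C, G} and {A, C, D}.
{C, G} is in BCNF.
{A, C, D} is in BCNF.
{A, B, E, F} is in BCNF.

{A, B, E, F}; {A, C, D}; {C, G}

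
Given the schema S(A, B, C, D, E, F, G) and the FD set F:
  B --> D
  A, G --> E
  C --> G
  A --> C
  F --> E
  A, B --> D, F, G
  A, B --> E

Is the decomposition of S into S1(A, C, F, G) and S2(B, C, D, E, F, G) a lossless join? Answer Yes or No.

No

The shared attributes are {C, F, G} and {C, F, G}⁺ = {C, E, F, G}.
The closure covers neither S1 nor S2 entirely; the join is not lossless.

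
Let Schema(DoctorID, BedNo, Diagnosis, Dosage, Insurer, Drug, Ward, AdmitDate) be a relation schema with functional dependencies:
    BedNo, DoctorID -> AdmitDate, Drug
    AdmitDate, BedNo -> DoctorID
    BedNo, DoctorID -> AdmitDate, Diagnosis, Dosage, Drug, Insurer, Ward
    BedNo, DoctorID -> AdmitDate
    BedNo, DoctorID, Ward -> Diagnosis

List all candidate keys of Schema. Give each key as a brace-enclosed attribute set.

{AdmitDate, BedNo}, {BedNo, DoctorID}

No FD produces {BedNo}, so it must be in every candidate key.
Closure of {AdmitDate, BedNo} is {AdmitDate, BedNo, Diagnosis, DoctorID, Dosage, Drug, Insurer, Ward}, the whole schema; {AdmitDate, BedNo} is a candidate key.
Closure of {BedNo, DoctorID} is {AdmitDate, BedNo, Diagnosis, DoctorID, Dosage, Drug, Insurer, Ward}, the whole schema; {BedNo, DoctorID} is a candidate key.
No proper subset of any of these is a key, and no other minimal superkey exists.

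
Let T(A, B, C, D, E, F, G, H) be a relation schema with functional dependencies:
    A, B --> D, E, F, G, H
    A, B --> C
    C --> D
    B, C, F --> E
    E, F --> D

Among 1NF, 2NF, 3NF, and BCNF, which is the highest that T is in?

2NF

Candidate key: {A, B}. Prime attributes: {A, B}.
C --> D: {C}⁺ = {C, D}, which is not all of the attributes, so the left side is not a superkey — BCNF is violated.
Because {D} is non-prime and the left side of C --> D is not a superkey, the relation is not in 3NF.
Checking every proper subset of each key, none determines a non-prime attribute — 2NF is satisfied.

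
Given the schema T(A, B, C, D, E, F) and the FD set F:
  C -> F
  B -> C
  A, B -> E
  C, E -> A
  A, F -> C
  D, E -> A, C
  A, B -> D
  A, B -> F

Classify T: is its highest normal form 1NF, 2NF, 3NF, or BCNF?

Candidate keys: {A, B}, {B, E}. Prime attributes: {A, B, E}.
C -> F breaks BCNF: {C}⁺ = {C, F}, so {C} is not a superkey.
C -> F has non-prime {F} on the right and a non-superkey on the left, so 3NF fails.
Since {B} ⊂ {A, B} and {B}⁺ ⊇ {C, F} with {C, F} non-prime, there is a partial dependency; 2NF fails.

1NF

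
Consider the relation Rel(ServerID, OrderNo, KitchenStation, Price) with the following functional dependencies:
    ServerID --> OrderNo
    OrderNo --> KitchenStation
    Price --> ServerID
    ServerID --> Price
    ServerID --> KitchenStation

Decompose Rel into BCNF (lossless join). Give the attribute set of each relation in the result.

{KitchenStation, OrderNo}; {OrderNo, Price, ServerID}

Candidate keys of the original relation: {Price}, {ServerID}.
{KitchenStation, OrderNo, Price, ServerID}: {OrderNo} determines {KitchenStation, OrderNo} here but is not a superkey — split on OrderNo --> KitchenStation, giving {KitchenStation, OrderNo} and {OrderNo, Price, ServerID}.
{KitchenStation, OrderNo} is in BCNF.
{OrderNo, Price, ServerID} is in BCNF.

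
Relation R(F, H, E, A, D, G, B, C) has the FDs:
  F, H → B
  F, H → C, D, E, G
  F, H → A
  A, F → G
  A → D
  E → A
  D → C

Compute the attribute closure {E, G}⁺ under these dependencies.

Start with {E, G}.
E → A applies; add {A} → now {A, E, G}.
A → D applies; add {D} → now {A, D, E, G}.
D → C applies; add {C} → now {A, C, D, E, G}.
No further FD applies.

{A, C, D, E, G}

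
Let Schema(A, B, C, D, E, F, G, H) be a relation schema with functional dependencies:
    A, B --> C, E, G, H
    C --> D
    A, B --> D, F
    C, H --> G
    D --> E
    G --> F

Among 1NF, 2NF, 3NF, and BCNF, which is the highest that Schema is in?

2NF

Candidate key: {A, B}. Prime attributes: {A, B}.
C --> D breaks BCNF: {C}⁺ = {C, D, E}, so {C} is not a superkey.
C --> D has non-prime {D} on the right and a non-superkey on the left, so 3NF fails.
No non-prime attribute depends on a proper subset of any candidate key, so 2NF holds.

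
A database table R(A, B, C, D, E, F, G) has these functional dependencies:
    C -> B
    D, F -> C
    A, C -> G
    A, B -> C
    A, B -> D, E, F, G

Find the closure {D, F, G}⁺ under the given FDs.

{B, C, D, F, G}

Start with {D, F, G}.
D, F -> C applies; add {C} → now {C, D, F, G}.
C -> B applies; add {B} → now {B, C, D, F, G}.
No further FD applies.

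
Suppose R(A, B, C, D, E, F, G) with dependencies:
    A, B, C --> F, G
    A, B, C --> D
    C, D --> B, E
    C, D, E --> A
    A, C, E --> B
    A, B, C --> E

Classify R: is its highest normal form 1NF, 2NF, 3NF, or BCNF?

BCNF

Candidate keys: {A, B, C}, {A, C, E}, {C, D}. Prime attributes: {A, B, C, D, E}.
Every FD has a superkey on the left, so the relation is in BCNF.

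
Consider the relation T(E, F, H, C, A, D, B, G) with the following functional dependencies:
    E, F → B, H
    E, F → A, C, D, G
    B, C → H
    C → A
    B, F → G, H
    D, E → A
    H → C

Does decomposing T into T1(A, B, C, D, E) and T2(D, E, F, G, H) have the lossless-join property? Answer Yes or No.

No

The shared attributes are {D, E} and {D, E}⁺ = {A, D, E}.
Neither T1 nor T2 is contained in that closure, so the decomposition is lossy.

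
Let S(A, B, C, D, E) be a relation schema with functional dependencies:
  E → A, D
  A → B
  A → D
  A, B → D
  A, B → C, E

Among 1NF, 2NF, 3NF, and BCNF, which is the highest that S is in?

BCNF

Candidate keys: {A}, {E}. Prime attributes: {A, E}.
Every FD has a superkey on the left, so the relation is in BCNF.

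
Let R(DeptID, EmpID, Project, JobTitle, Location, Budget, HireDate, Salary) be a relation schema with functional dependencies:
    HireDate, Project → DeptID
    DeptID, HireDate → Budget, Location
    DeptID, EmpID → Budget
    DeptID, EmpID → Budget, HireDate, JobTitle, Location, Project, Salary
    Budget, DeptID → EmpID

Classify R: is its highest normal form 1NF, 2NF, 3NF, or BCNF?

BCNF

Candidate keys: {Budget, DeptID}, {DeptID, EmpID}, {DeptID, HireDate}, {HireDate, Project}. Prime attributes: {Budget, DeptID, EmpID, HireDate, Project}.
Each dependency's left side is a superkey — BCNF holds.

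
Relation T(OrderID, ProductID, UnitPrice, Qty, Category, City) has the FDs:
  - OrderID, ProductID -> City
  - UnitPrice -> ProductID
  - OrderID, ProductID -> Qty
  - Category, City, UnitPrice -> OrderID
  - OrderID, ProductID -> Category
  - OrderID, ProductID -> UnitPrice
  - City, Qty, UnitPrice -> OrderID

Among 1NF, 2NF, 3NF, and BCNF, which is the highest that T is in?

Candidate keys: {Category, City, UnitPrice}, {City, Qty, UnitPrice}, {OrderID, ProductID}, {OrderID, UnitPrice}. Prime attributes: {Category, City, OrderID, ProductID, Qty, UnitPrice}.
UnitPrice -> ProductID: {UnitPrice}⁺ = {ProductID, UnitPrice}, which is not all of the attributes, so the left side is not a superkey — BCNF is violated.
But every attribute on its right side ({ProductID}) is prime, and the same holds for every other non-superkey FD, so 3NF still holds.

3NF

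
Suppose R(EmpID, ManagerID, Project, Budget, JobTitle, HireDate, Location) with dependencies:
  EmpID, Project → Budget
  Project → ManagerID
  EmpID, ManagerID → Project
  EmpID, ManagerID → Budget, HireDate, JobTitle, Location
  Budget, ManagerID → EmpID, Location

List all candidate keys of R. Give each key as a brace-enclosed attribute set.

{Budget, ManagerID}, {Budget, Project}, {EmpID, ManagerID}, {EmpID, Project}

Closure of {Budget, ManagerID} is {Budget, EmpID, HireDate, JobTitle, Location, ManagerID, Project}, the whole schema; {Budget, ManagerID} is a candidate key.
Closure of {Budget, Project} is {Budget, EmpID, HireDate, JobTitle, Location, ManagerID, Project}, the whole schema; {Budget, Project} is a candidate key.
Closure of {EmpID, ManagerID} is {Budget, EmpID, HireDate, JobTitle, Location, ManagerID, Project}, the whole schema; {EmpID, ManagerID} is a candidate key.
Closure of {EmpID, Project} is {Budget, EmpID, HireDate, JobTitle, Location, ManagerID, Project}, the whole schema; {EmpID, Project} is a candidate key.
Any other superkey properly contains one of these, so there are no further candidate keys.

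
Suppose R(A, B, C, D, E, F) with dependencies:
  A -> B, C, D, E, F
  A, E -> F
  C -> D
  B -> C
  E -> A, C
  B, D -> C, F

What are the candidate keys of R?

{A}⁺ = {A, B, C, D, E, F}, which is every attribute, so {A} is a candidate key.
{E}⁺ = {A, B, C, D, E, F}, which is every attribute, so {E} is a candidate key.
Any other superkey properly contains one of these, so there are no further candidate keys.

{A}, {E}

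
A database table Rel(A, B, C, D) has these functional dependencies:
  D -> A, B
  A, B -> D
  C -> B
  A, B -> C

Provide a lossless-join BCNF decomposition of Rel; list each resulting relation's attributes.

{A, C, D}; {B, C}

Candidate keys of the original relation: {A, B}, {A, C}, {D}.
In {A, B, C, D}, {C} is not a superkey ({C}⁺ restricted to this set is {B, C}), so split on C -> B into {B, C} and {A, C, D}.
{B, C} is in BCNF.
{A, C, D} is in BCNF.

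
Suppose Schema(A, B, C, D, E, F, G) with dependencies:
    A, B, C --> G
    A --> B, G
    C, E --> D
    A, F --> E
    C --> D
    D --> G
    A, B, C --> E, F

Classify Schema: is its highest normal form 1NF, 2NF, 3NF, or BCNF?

Candidate key: {A, C}. Prime attributes: {A, C}.
For A --> B, G we have {A}⁺ = {A, B, G}; {A} is not a superkey, so BCNF fails.
A --> B, G has non-prime {B, G} on the right and a non-superkey on the left, so 3NF fails.
Since {A} ⊂ {A, C} and {A}⁺ ⊇ {B, G} with {B, G} non-prime, there is a partial dependency; 2NF fails.

1NF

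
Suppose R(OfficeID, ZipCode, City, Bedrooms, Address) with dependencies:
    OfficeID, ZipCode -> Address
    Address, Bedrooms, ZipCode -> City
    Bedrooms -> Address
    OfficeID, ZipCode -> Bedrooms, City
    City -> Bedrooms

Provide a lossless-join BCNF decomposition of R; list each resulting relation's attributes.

Candidate key of the original relation: {OfficeID, ZipCode}.
{Address, Bedrooms, City, OfficeID, ZipCode}: {Address, Bedrooms, ZipCode} determines {Address, Bedrooms, City, ZipCode} here but is not a superkey — split on Address, Bedrooms, ZipCode -> City, giving {Address, Bedrooms, City, ZipCode} and {Address, Bedrooms, OfficeID, ZipCode}.
{Address, Bedrooms, City, ZipCode}: {Bedrooms} determines {Address, Bedrooms} here but is not a superkey — split on Bedrooms -> Address, giving {Address, Bedrooms} and {Bedrooms, City, ZipCode}.
{Address, Bedrooms} is in BCNF.
{Bedrooms, City, ZipCode}: {City} determines {Bedrooms, City} here but is not a superkey — split on City -> Bedrooms, giving {Bedrooms, City} and {City, ZipCode}.
{Bedrooms, City} is in BCNF.
{City, ZipCode} is in BCNF.
{Address, Bedrooms, OfficeID, ZipCode}: {Bedrooms} determines {Address, Bedrooms} here but is not a superkey — split on Bedrooms -> Address, giving {Address, Bedrooms} and {Bedrooms, OfficeID, ZipCode}.
{Address, Bedrooms} is in BCNF.
{Bedrooms, OfficeID, ZipCode} is in BCNF.

{Address, Bedrooms}; {Bedrooms, City}; {Bedrooms, OfficeID, ZipCode}; {City, ZipCode}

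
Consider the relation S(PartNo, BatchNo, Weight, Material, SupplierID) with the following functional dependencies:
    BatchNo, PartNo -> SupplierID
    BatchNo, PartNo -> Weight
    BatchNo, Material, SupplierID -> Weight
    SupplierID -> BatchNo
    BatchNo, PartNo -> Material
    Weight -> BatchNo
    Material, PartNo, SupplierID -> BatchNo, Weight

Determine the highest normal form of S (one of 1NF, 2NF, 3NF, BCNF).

Candidate keys: {BatchNo, PartNo}, {PartNo, SupplierID}, {PartNo, Weight}. Prime attributes: {BatchNo, PartNo, SupplierID, Weight}.
For BatchNo, Material, SupplierID -> Weight we have {BatchNo, Material, SupplierID}⁺ = {BatchNo, Material, SupplierID, Weight}; {BatchNo, Material, SupplierID} is not a superkey, so BCNF fails.
But every attribute on its right side ({Weight}) is prime, and the same holds for every other non-superkey FD, so 3NF still holds.

3NF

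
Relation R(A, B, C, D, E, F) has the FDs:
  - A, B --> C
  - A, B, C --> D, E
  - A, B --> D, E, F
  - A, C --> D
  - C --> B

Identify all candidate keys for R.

Attributes never on any right-hand side: {A} — every candidate key must contain it.
{A, B}⁺ = {A, B, C, D, E, F}, which is every attribute, so {A, B} is a candidate key.
{A, C}⁺ = {A, B, C, D, E, F}, which is every attribute, so {A, C} is a candidate key.
Any other superkey properly contains one of these, so there are no further candidate keys.

{A, B}, {A, C}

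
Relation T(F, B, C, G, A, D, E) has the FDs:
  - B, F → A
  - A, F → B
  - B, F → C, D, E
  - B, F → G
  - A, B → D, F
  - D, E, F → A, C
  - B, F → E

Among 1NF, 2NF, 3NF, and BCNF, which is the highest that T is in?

Candidate keys: {A, B}, {A, F}, {B, F}, {D, E, F}. Prime attributes: {A, B, D, E, F}.
The left-hand side of every FD is a superkey, so BCNF is satisfied.

BCNF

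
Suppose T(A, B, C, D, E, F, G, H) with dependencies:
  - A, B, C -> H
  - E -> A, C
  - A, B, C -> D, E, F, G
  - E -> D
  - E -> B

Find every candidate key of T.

{A, B, C}, {E}

{E}⁺ = {A, B, C, D, E, F, G, H}, which is every attribute, so {E} is a candidate key.
{A, B, C}⁺ = {A, B, C, D, E, F, G, H}, which is every attribute, so {A, B, C} is a candidate key.
These are minimal and exhaustive — every other superkey contains one of them.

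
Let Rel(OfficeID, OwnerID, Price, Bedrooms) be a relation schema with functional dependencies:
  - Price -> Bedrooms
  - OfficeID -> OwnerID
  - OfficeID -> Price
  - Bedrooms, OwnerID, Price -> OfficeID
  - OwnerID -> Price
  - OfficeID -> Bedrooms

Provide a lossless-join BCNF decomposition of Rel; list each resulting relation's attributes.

{Bedrooms, Price}; {OfficeID, OwnerID, Price}

Candidate keys of the original relation: {OfficeID}, {OwnerID}.
In {Bedrooms, OfficeID, OwnerID, Price}, {Price} is not a superkey ({Price}⁺ restricted to this set is {Bedrooms, Price}), so split on Price -> Bedrooms into {Bedrooms, Price} and {OfficeID, OwnerID, Price}.
{Bedrooms, Price} is in BCNF.
{OfficeID, OwnerID, Price} is in BCNF.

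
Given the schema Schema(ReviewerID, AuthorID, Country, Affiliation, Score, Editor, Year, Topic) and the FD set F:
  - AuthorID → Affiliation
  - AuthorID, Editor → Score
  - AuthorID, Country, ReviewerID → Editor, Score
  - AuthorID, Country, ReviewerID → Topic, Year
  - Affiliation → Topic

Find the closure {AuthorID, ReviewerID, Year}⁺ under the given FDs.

Start with {AuthorID, ReviewerID, Year}.
AuthorID → Affiliation applies; add {Affiliation} → now {Affiliation, AuthorID, ReviewerID, Year}.
Affiliation → Topic applies; add {Topic} → now {Affiliation, AuthorID, ReviewerID, Topic, Year}.
No further FD applies.

{Affiliation, AuthorID, ReviewerID, Topic, Year}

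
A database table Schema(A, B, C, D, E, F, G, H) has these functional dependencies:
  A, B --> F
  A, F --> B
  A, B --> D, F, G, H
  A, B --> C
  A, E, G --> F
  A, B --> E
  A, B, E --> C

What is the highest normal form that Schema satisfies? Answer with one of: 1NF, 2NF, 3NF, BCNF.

BCNF

Candidate keys: {A, B}, {A, E, G}, {A, F}. Prime attributes: {A, B, E, F, G}.
The left-hand side of every FD is a superkey, so BCNF is satisfied.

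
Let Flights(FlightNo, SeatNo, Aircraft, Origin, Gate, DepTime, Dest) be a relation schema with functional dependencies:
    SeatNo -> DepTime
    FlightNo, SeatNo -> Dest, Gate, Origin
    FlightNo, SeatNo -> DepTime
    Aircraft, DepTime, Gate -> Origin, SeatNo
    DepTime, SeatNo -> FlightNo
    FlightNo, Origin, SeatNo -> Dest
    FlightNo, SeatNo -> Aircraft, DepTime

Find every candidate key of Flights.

{Aircraft, DepTime, Gate}, {SeatNo}

Closure of {SeatNo} is {Aircraft, DepTime, Dest, FlightNo, Gate, Origin, SeatNo}, the whole schema; {SeatNo} is a candidate key.
Closure of {Aircraft, DepTime, Gate} is {Aircraft, DepTime, Dest, FlightNo, Gate, Origin, SeatNo}, the whole schema; {Aircraft, DepTime, Gate} is a candidate key.
Any other superkey properly contains one of these, so there are no further candidate keys.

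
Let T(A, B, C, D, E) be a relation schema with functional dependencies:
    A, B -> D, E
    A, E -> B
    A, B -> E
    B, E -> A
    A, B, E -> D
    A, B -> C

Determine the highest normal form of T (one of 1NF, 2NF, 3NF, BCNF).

Candidate keys: {A, B}, {A, E}, {B, E}. Prime attributes: {A, B, E}.
Each dependency's left side is a superkey — BCNF holds.

BCNF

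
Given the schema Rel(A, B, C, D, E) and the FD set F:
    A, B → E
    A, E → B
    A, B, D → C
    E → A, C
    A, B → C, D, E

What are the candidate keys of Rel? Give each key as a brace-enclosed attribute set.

{E}⁺ = {A, B, C, D, E} — all of the relation — so {E} is a candidate key.
{A, B}⁺ = {A, B, C, D, E} — all of the relation — so {A, B} is a candidate key.
Any other superkey properly contains one of these, so there are no further candidate keys.

{A, B}, {E}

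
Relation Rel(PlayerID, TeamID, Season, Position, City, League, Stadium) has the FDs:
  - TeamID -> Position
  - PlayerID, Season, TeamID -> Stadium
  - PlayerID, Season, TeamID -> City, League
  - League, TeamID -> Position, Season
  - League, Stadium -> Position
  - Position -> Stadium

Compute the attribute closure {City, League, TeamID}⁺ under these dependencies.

Start with {City, League, TeamID}.
TeamID -> Position applies; add {Position} → now {City, League, Position, TeamID}.
League, TeamID -> Position, Season applies; add {Season} → now {City, League, Position, Season, TeamID}.
Position -> Stadium applies; add {Stadium} → now {City, League, Position, Season, Stadium, TeamID}.
No further FD applies.

{City, League, Position, Season, Stadium, TeamID}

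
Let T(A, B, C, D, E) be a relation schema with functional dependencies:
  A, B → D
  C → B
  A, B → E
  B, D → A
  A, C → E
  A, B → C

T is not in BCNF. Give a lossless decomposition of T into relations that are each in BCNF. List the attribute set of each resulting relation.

Candidate keys of the original relation: {A, B}, {A, C}, {B, D}, {C, D}.
{A, B, C, D, E}: {C} determines {B, C} here but is not a superkey — split on C → B, giving {B, C} and {A, C, D, E}.
{B, C}: every determinant is a superkey — BCNF.
{A, C, D, E}: every determinant is a superkey — BCNF.

{A, C, D, E}; {B, C}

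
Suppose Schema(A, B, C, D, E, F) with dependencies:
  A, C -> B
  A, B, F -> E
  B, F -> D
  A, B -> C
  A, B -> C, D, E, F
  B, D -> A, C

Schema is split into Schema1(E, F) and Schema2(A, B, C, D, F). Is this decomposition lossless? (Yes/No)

Schema1 ∩ Schema2 = {F}; its closure under F is {F}.
Neither Schema1 nor Schema2 is contained in that closure, so the decomposition is lossy.

No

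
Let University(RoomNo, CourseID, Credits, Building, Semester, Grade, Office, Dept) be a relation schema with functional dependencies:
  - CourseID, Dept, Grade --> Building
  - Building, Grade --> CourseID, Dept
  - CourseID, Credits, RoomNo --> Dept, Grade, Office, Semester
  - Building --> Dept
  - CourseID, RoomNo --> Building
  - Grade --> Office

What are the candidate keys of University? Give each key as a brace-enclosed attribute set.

{Building, Credits, Grade, RoomNo}, {CourseID, Credits, RoomNo}

Attributes never on any right-hand side: {Credits, RoomNo} — every candidate key must contain all of them.
{CourseID, Credits, RoomNo}⁺ = {Building, CourseID, Credits, Dept, Grade, Office, RoomNo, Semester}, which is every attribute, so {CourseID, Credits, RoomNo} is a candidate key.
{Building, Credits, Grade, RoomNo}⁺ = {Building, CourseID, Credits, Dept, Grade, Office, RoomNo, Semester}, which is every attribute, so {Building, Credits, Grade, RoomNo} is a candidate key.
Any other superkey properly contains one of these, so there are no further candidate keys.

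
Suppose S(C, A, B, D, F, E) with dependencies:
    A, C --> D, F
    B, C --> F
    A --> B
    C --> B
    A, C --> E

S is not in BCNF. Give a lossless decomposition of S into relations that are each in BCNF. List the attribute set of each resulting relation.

{A, B}; {A, C, D, E}; {B, C, F}

Candidate key of the original relation: {A, C}.
Within {A, B, C, D, E, F}: {B, C}⁺ ∩ {A, B, C, D, E, F} = {B, C, F}, not the whole set, so B, C --> F violates BCNF; decompose into {B, C, F} and {A, B, C, D, E}.
{B, C, F} is in BCNF.
Within {A, B, C, D, E}: {A}⁺ ∩ {A, B, C, D, E} = {A, B}, not the whole set, so A --> B violates BCNF; decompose into {A, B} and {A, C, D, E}.
{A, B} is in BCNF.
{A, C, D, E} is in BCNF.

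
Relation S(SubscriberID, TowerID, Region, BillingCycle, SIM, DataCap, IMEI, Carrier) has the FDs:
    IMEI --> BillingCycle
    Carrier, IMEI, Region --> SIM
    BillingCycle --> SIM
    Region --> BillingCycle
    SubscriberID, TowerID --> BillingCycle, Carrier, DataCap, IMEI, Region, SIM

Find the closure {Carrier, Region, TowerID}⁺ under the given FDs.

Start with {Carrier, Region, TowerID}.
Region --> BillingCycle applies; add {BillingCycle} → now {BillingCycle, Carrier, Region, TowerID}.
BillingCycle --> SIM applies; add {SIM} → now {BillingCycle, Carrier, Region, SIM, TowerID}.
No further FD applies.

{BillingCycle, Carrier, Region, SIM, TowerID}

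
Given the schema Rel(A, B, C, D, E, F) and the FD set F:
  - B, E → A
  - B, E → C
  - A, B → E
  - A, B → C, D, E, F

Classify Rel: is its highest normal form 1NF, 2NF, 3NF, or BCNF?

Candidate keys: {A, B}, {B, E}. Prime attributes: {A, B, E}.
The left-hand side of every FD is a superkey, so BCNF is satisfied.

BCNF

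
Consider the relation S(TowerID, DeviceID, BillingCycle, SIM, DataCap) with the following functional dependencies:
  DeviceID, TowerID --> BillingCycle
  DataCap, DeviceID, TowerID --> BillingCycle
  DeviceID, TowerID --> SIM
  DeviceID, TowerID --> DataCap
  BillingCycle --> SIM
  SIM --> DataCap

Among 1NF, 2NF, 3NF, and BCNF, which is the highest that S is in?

Candidate key: {DeviceID, TowerID}. Prime attributes: {DeviceID, TowerID}.
BillingCycle --> SIM: {BillingCycle}⁺ = {BillingCycle, DataCap, SIM}, which is not all of the attributes, so the left side is not a superkey — BCNF is violated.
BillingCycle --> SIM has non-prime {SIM} on the right and a non-superkey on the left, so 3NF fails.
No non-prime attribute depends on a proper subset of any candidate key, so 2NF holds.

2NF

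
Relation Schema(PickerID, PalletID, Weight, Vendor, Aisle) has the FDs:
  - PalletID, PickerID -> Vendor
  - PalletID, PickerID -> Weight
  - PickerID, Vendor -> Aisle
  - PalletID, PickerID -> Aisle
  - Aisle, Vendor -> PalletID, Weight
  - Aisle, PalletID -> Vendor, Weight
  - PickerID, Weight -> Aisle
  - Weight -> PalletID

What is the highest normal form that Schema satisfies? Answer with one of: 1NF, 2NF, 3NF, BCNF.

3NF

Candidate keys: {PalletID, PickerID}, {PickerID, Vendor}, {PickerID, Weight}. Prime attributes: {PalletID, PickerID, Vendor, Weight}.
Aisle, Vendor -> PalletID, Weight breaks BCNF: {Aisle, Vendor}⁺ = {Aisle, PalletID, Vendor, Weight}, so {Aisle, Vendor} is not a superkey.
Since {PalletID, Weight} ⊆ prime attributes and every other non-superkey FD also has a prime right side, the schema is in 3NF.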